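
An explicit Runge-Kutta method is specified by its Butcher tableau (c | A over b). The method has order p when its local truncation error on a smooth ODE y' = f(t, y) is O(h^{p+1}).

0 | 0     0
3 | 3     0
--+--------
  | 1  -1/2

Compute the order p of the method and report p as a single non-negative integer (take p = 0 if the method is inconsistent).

b = (1, -1/2)
c = (0, 3)
Σ b_i: 1·1 + (-1/2)·1 = 1/2 ≠ 1 ⇒ order 0.

0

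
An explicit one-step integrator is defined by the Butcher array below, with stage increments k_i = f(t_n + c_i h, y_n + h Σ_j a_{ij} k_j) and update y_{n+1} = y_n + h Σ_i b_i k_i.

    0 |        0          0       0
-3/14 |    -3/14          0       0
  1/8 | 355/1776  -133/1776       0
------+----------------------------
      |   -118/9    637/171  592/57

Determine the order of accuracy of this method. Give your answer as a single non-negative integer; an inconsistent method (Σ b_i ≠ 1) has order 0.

3

b = (-118/9, 637/171, 592/57)
c = (0, -3/14, 1/8)
Ac = (0, 0, 19/1184)
Σ b_i: (-118/9)·1 + 637/171·1 + 592/57·1 = 1 ✓
b·c: 637/171·(-3/14) + 592/57·1/8 = 1/2 ✓
b·c²: 637/171·9/196 + 592/57·1/64 = 1/3 ✓
b·Ac: 592/57·19/1184 = 1/6 ✓; 3 stages ⇒ order 3.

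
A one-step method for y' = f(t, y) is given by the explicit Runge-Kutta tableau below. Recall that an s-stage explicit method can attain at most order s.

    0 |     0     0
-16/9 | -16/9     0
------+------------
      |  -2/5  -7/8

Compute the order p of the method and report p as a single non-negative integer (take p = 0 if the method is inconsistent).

0

b = (-2/5, -7/8)
c = (0, -16/9)
Σ b_i: (-2/5)·1 + (-7/8)·1 = -51/40 ≠ 1 ⇒ order 0.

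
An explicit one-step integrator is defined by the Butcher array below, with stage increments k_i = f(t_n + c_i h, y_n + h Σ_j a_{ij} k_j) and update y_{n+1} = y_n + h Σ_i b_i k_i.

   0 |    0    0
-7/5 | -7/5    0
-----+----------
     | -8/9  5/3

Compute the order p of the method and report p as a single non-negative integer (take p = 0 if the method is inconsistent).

0

b = (-8/9, 5/3)
c = (0, -7/5)
Σ b_i: (-8/9)·1 + 5/3·1 = 7/9 ≠ 1 ⇒ order 0.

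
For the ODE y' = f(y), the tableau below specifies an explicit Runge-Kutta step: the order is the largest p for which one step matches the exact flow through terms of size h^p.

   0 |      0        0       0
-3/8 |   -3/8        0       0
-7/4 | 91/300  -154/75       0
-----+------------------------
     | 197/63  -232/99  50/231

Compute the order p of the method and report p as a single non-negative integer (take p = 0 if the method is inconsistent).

3

b = (197/63, -232/99, 50/231)
c = (0, -3/8, -7/4)
Ac = (0, 0, 77/100)
Σ b_i: 197/63·1 + (-232/99)·1 + 50/231·1 = 1 ✓
b·c: (-232/99)·(-3/8) + 50/231·(-7/4) = 1/2 ✓
b·c²: (-232/99)·9/64 + 50/231·49/16 = 1/3 ✓
b·Ac: 50/231·77/100 = 1/6 ✓; 3 stages ⇒ order 3.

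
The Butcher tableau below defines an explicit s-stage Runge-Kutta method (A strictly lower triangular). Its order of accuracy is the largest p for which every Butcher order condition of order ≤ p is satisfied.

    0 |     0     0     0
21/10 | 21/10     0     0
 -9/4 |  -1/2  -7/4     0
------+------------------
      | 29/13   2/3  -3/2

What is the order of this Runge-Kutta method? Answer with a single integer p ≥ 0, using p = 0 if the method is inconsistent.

0

b = (29/13, 2/3, -3/2)
c = (0, 21/10, -9/4)
Ac = (0, 0, -147/40)
Σ b_i: 29/13·1 + 2/3·1 + (-3/2)·1 = 109/78 ≠ 1 ⇒ order 0.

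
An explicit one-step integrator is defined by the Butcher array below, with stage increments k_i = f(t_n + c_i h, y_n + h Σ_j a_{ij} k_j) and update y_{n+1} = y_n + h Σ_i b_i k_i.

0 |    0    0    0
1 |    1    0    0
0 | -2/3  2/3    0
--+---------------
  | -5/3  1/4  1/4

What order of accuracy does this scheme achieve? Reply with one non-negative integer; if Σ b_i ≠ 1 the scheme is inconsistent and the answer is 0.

0

b = (-5/3, 1/4, 1/4)
c = (0, 1, 0)
Ac = (0, 0, 2/3)
Σ b_i: (-5/3)·1 + 1/4·1 + 1/4·1 = -7/6 ≠ 1 ⇒ order 0.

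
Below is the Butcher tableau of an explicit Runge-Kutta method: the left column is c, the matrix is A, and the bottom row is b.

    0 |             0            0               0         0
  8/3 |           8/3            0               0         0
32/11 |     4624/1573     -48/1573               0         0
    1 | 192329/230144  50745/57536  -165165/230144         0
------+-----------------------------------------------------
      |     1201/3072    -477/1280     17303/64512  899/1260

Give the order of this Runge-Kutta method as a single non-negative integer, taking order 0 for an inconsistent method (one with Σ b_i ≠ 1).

4

b = (1201/3072, -477/1280, 17303/64512, 899/1260)
c = (0, 8/3, 32/11, 1)
Ac = (0, 0, -128/1573, 475/1798)
Σ b_i: 1201/3072·1 + (-477/1280)·1 + 17303/64512·1 + 899/1260·1 = 1 ✓
b·c: (-477/1280)·8/3 + 17303/64512·32/11 + 899/1260·1 = 1/2 ✓
b·c²: (-477/1280)·64/9 + 17303/64512·1024/121 + 899/1260·1 = 1/3 ✓
b·Ac: 17303/64512·(-128/1573) + 899/1260·475/1798 = 1/6 ✓
b·c³: (-477/1280)·512/27 + 17303/64512·32768/1331 + 899/1260·1 = 1/4 ✓
b·(c∘Ac): 17303/64512·(-4096/17303) + 899/1260·475/1798 = 1/8 ✓
b·Ac²: 17303/64512·(-1024/4719) + 899/1260·535/2697 = 1/12 ✓
b·A²c: 899/1260·105/1798 = 1/24 ✓; 4 stages ⇒ order 4.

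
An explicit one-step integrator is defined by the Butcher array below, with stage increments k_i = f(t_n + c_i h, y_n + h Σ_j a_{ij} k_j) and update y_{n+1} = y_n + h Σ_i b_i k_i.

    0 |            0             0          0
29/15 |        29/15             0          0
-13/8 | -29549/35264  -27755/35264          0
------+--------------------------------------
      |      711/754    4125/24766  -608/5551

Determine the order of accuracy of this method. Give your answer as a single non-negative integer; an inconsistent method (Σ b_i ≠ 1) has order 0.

b = (711/754, 4125/24766, -608/5551)
c = (0, 29/15, -13/8)
Ac = (0, 0, -5551/3648)
Σ b_i: 711/754·1 + 4125/24766·1 + (-608/5551)·1 = 1 ✓
b·c: 4125/24766·29/15 + (-608/5551)·(-13/8) = 1/2 ✓
b·c²: 4125/24766·841/225 + (-608/5551)·169/64 = 1/3 ✓
b·Ac: (-608/5551)·(-5551/3648) = 1/6 ✓; 3 stages ⇒ order 3.

3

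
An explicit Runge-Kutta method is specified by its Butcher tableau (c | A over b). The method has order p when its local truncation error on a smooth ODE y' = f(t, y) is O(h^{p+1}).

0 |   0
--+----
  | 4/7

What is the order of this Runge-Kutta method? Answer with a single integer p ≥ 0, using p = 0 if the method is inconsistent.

b = (4/7)
c = (0)
Σ b_i: 4/7·1 = 4/7 ≠ 1 ⇒ order 0.

0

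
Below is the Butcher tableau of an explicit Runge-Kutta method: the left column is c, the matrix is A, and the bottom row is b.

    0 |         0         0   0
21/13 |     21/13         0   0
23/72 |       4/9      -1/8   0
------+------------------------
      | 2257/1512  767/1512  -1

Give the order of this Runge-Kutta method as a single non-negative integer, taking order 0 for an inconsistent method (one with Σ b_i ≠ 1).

2

b = (2257/1512, 767/1512, -1)
c = (0, 21/13, 23/72)
Ac = (0, 0, -21/104)
Σ b_i: 2257/1512·1 + 767/1512·1 + (-1)·1 = 1 ✓
b·c: 767/1512·21/13 + (-1)·23/72 = 1/2 ✓
b·c²: 767/1512·441/169 + (-1)·529/5184 = 82331/67392 ≠ 1/3 ⇒ order 2.
b·Ac: (-1)·(-21/104) = 21/104 ≠ 1/6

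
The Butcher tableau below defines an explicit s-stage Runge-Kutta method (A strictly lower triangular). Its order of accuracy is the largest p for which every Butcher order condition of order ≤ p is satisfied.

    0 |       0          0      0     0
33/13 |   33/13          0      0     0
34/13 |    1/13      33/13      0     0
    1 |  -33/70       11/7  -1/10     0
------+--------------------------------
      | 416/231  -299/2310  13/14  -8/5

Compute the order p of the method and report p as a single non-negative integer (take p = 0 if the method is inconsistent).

b = (416/231, -299/2310, 13/14, -8/5)
c = (0, 33/13, 34/13, 1)
Ac = (0, 0, 1089/169, 1696/455)
Σ b_i: 416/231·1 + (-299/2310)·1 + 13/14·1 + (-8/5)·1 = 1 ✓
b·c: (-299/2310)·33/13 + 13/14·34/13 + (-8/5)·1 = 1/2 ✓
b·c²: (-299/2310)·1089/169 + 13/14·1156/169 + (-8/5)·1 = 713/182 ≠ 1/3 ⇒ order 2.
b·Ac: 13/14·1089/169 + (-8/5)·1696/455 = 89/4550 ≠ 1/6

2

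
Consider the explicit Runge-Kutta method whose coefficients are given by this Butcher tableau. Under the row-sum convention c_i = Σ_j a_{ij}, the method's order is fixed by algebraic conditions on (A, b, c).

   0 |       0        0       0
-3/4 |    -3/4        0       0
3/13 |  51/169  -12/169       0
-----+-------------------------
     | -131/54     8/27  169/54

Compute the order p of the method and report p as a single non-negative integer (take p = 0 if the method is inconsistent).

3

b = (-131/54, 8/27, 169/54)
c = (0, -3/4, 3/13)
Ac = (0, 0, 9/169)
Σ b_i: (-131/54)·1 + 8/27·1 + 169/54·1 = 1 ✓
b·c: 8/27·(-3/4) + 169/54·3/13 = 1/2 ✓
b·c²: 8/27·9/16 + 169/54·9/169 = 1/3 ✓
b·Ac: 169/54·9/169 = 1/6 ✓; 3 stages ⇒ order 3.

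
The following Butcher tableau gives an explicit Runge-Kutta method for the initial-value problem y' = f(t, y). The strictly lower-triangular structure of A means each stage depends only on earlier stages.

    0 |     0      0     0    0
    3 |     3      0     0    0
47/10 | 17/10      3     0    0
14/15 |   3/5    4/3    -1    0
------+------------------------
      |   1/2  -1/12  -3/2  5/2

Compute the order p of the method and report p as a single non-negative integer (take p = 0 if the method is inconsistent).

0

b = (1/2, -1/12, -3/2, 5/2)
c = (0, 3, 47/10, 14/15)
Ac = (0, 0, 9, -7/10)
Σ b_i: 1/2·1 + (-1/12)·1 + (-3/2)·1 + 5/2·1 = 17/12 ≠ 1 ⇒ order 0.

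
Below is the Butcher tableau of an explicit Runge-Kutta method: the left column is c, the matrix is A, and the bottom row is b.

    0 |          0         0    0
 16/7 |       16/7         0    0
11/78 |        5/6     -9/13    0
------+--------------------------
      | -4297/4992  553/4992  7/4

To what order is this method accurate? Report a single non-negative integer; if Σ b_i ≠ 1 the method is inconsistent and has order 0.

2

b = (-4297/4992, 553/4992, 7/4)
c = (0, 16/7, 11/78)
Ac = (0, 0, -144/91)
Σ b_i: (-4297/4992)·1 + 553/4992·1 + 7/4·1 = 1 ✓
b·c: 553/4992·16/7 + 7/4·11/78 = 1/2 ✓
b·c²: 553/4992·256/49 + 7/4·121/6084 = 104521/170352 ≠ 1/3 ⇒ order 2.
b·Ac: 7/4·(-144/91) = -36/13 ≠ 1/6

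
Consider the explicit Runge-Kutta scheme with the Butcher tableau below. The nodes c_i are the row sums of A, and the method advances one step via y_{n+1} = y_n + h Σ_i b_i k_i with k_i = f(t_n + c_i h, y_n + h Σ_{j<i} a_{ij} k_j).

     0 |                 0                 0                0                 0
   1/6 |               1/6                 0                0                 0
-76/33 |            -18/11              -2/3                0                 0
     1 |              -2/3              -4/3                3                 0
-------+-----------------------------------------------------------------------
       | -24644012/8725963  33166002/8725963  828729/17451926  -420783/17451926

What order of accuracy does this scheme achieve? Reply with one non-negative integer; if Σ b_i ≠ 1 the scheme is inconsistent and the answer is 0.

3

b = (-24644012/8725963, 33166002/8725963, 828729/17451926, -420783/17451926)
c = (0, 1/6, -76/33, 1)
Ac = (0, 0, -1/9, -706/99)
Σ b_i: (-24644012/8725963)·1 + 33166002/8725963·1 + 828729/17451926·1 + (-420783/17451926)·1 = 1 ✓
b·c: 33166002/8725963·1/6 + 828729/17451926·(-76/33) + (-420783/17451926)·1 = 1/2 ✓
b·c²: 33166002/8725963·1/36 + 828729/17451926·5776/1089 + (-420783/17451926)·1 = 1/3 ✓
b·Ac: 828729/17451926·(-1/9) + (-420783/17451926)·(-706/99) = 1/6 ✓
b·c³: 33166002/8725963·1/216 + 828729/17451926·(-438976/35937) + (-420783/17451926)·1 = -2026875113/3455481348 ≠ 1/4 ⇒ order 3.
b·(c∘Ac): 828729/17451926·76/297 + (-420783/17451926)·(-706/99) = 4819201/26177889 ≠ 1/8
b·Ac²: 828729/17451926·(-1/54) + (-420783/17451926)·51863/3267 = -1325648899/3455481348 ≠ 1/12
b·A²c: (-420783/17451926)·(-1/3) = 140261/17451926 ≠ 1/24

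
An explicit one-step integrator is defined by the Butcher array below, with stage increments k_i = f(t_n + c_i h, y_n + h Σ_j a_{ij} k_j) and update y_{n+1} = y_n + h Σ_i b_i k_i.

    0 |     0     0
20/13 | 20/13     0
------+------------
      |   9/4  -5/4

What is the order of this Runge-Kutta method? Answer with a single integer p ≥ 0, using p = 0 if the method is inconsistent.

b = (9/4, -5/4)
c = (0, 20/13)
Σ b_i: 9/4·1 + (-5/4)·1 = 1 ✓
b·c: (-5/4)·20/13 = -25/13 ≠ 1/2 ⇒ order 1.

1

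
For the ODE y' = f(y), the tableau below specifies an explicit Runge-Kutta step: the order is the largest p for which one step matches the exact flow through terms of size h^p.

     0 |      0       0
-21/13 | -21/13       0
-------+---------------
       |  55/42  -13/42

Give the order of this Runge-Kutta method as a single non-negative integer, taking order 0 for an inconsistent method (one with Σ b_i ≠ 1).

2

b = (55/42, -13/42)
c = (0, -21/13)
Σ b_i: 55/42·1 + (-13/42)·1 = 1 ✓
b·c: (-13/42)·(-21/13) = 1/2 ✓; 2 stages ⇒ order 2.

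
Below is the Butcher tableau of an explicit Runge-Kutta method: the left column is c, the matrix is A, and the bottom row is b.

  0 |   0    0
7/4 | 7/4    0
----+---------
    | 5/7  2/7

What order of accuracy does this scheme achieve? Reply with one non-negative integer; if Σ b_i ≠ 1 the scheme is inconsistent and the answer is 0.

b = (5/7, 2/7)
c = (0, 7/4)
Σ b_i: 5/7·1 + 2/7·1 = 1 ✓
b·c: 2/7·7/4 = 1/2 ✓; 2 stages ⇒ order 2.

2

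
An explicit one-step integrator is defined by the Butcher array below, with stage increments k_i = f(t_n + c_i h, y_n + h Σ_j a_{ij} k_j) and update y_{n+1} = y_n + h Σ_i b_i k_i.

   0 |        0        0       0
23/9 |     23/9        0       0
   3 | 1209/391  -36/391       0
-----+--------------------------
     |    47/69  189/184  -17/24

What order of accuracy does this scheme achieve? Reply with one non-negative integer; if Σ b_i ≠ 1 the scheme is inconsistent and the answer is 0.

3

b = (47/69, 189/184, -17/24)
c = (0, 23/9, 3)
Ac = (0, 0, -4/17)
Σ b_i: 47/69·1 + 189/184·1 + (-17/24)·1 = 1 ✓
b·c: 189/184·23/9 + (-17/24)·3 = 1/2 ✓
b·c²: 189/184·529/81 + (-17/24)·9 = 1/3 ✓
b·Ac: (-17/24)·(-4/17) = 1/6 ✓; 3 stages ⇒ order 3.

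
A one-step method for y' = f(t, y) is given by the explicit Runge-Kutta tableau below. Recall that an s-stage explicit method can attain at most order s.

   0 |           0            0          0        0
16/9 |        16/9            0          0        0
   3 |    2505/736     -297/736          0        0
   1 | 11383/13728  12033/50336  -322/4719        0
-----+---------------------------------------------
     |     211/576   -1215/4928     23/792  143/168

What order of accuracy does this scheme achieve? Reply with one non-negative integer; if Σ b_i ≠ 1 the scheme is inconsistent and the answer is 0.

b = (211/576, -1215/4928, 23/792, 143/168)
c = (0, 16/9, 3, 1)
Ac = (0, 0, -33/46, 63/286)
Σ b_i: 211/576·1 + (-1215/4928)·1 + 23/792·1 + 143/168·1 = 1 ✓
b·c: (-1215/4928)·16/9 + 23/792·3 + 143/168·1 = 1/2 ✓
b·c²: (-1215/4928)·256/81 + 23/792·9 + 143/168·1 = 1/3 ✓
b·Ac: 23/792·(-33/46) + 143/168·63/286 = 1/6 ✓
b·c³: (-1215/4928)·4096/729 + 23/792·27 + 143/168·1 = 1/4 ✓
b·(c∘Ac): 23/792·(-99/46) + 143/168·63/286 = 1/8 ✓
b·Ac²: 23/792·(-88/69) + 143/168·14/99 = 1/12 ✓
b·A²c: 143/168·7/143 = 1/24 ✓; 4 stages ⇒ order 4.

4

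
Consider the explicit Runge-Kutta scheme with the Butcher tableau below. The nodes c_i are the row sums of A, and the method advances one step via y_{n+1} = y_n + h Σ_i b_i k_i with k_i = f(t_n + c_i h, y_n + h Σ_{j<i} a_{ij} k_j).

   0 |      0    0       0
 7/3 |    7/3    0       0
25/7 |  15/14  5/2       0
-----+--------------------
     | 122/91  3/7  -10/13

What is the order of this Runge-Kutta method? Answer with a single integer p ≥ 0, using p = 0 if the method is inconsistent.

b = (122/91, 3/7, -10/13)
c = (0, 7/3, 25/7)
Ac = (0, 0, 35/6)
Σ b_i: 122/91·1 + 3/7·1 + (-10/13)·1 = 1 ✓
b·c: 3/7·7/3 + (-10/13)·25/7 = -159/91 ≠ 1/2 ⇒ order 1.

1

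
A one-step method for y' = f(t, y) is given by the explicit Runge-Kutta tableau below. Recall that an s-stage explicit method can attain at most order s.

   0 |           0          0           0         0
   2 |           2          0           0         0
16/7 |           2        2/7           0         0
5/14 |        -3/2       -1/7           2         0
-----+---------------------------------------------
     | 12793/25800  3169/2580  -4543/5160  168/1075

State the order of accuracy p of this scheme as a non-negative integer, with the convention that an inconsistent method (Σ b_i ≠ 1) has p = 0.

b = (12793/25800, 3169/2580, -4543/5160, 168/1075)
c = (0, 2, 16/7, 5/14)
Ac = (0, 0, 4/7, 30/7)
Σ b_i: 12793/25800·1 + 3169/2580·1 + (-4543/5160)·1 + 168/1075·1 = 1 ✓
b·c: 3169/2580·2 + (-4543/5160)·16/7 + 168/1075·5/14 = 1/2 ✓
b·c²: 3169/2580·4 + (-4543/5160)·256/49 + 168/1075·25/196 = 1/3 ✓
b·Ac: (-4543/5160)·4/7 + 168/1075·30/7 = 1/6 ✓
b·c³: 3169/2580·8 + (-4543/5160)·4096/343 + 168/1075·125/2744 = -7167/10535 ≠ 1/4 ⇒ order 3.
b·(c∘Ac): (-4543/5160)·64/49 + 168/1075·75/49 = -4112/4515 ≠ 1/8
b·Ac²: (-4543/5160)·8/7 + 168/1075·484/49 = 12133/22575 ≠ 1/12
b·A²c: 168/1075·8/7 = 192/1075 ≠ 1/24

3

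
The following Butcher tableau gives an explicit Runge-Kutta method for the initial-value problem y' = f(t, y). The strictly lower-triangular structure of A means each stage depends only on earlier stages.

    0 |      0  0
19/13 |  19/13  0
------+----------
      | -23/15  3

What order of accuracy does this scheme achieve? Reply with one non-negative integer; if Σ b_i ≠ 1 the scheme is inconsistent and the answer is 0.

b = (-23/15, 3)
c = (0, 19/13)
Σ b_i: (-23/15)·1 + 3·1 = 22/15 ≠ 1 ⇒ order 0.

0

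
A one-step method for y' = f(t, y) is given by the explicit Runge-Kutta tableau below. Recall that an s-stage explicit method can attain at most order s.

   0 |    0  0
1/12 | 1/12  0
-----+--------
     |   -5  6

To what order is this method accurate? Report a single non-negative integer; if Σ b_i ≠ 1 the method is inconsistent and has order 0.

2

b = (-5, 6)
c = (0, 1/12)
Σ b_i: (-5)·1 + 6·1 = 1 ✓
b·c: 6·1/12 = 1/2 ✓; 2 stages ⇒ order 2.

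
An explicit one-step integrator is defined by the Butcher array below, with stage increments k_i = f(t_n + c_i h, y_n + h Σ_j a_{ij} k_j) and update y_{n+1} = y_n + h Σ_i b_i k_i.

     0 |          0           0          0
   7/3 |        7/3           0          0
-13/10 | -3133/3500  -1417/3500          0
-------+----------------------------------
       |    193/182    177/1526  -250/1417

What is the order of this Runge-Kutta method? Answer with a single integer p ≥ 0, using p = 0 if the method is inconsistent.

b = (193/182, 177/1526, -250/1417)
c = (0, 7/3, -13/10)
Ac = (0, 0, -1417/1500)
Σ b_i: 193/182·1 + 177/1526·1 + (-250/1417)·1 = 1 ✓
b·c: 177/1526·7/3 + (-250/1417)·(-13/10) = 1/2 ✓
b·c²: 177/1526·49/9 + (-250/1417)·169/100 = 1/3 ✓
b·Ac: (-250/1417)·(-1417/1500) = 1/6 ✓; 3 stages ⇒ order 3.

3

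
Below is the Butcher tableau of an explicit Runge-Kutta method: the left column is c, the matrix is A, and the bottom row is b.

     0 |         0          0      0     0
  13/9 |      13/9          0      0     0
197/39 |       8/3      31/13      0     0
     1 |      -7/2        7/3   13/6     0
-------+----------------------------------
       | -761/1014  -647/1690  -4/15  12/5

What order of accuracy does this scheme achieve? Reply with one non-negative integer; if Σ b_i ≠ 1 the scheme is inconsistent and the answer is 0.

2

b = (-761/1014, -647/1690, -4/15, 12/5)
c = (0, 13/9, 197/39, 1)
Ac = (0, 0, 31/9, 773/54)
Σ b_i: (-761/1014)·1 + (-647/1690)·1 + (-4/15)·1 + 12/5·1 = 1 ✓
b·c: (-647/1690)·13/9 + (-4/15)·197/39 + 12/5·1 = 1/2 ✓
b·c²: (-647/1690)·169/81 + (-4/15)·38809/1521 + 12/5·1 = -712223/136890 ≠ 1/3 ⇒ order 2.
b·Ac: (-4/15)·31/9 + 12/5·773/54 = 4514/135 ≠ 1/6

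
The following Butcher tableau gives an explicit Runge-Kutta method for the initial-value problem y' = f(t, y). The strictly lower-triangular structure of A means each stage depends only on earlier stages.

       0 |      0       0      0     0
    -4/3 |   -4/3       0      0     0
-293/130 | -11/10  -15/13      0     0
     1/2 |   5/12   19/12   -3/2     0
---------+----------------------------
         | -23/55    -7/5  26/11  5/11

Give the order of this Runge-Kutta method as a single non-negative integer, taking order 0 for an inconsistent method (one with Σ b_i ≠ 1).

1

b = (-23/55, -7/5, 26/11, 5/11)
c = (0, -4/3, -293/130, 1/2)
Ac = (0, 0, 20/13, 2971/2340)
Σ b_i: (-23/55)·1 + (-7/5)·1 + 26/11·1 + 5/11·1 = 1 ✓
b·c: (-7/5)·(-4/3) + 26/11·(-293/130) + 5/11·1/2 = -97/30 ≠ 1/2 ⇒ order 1.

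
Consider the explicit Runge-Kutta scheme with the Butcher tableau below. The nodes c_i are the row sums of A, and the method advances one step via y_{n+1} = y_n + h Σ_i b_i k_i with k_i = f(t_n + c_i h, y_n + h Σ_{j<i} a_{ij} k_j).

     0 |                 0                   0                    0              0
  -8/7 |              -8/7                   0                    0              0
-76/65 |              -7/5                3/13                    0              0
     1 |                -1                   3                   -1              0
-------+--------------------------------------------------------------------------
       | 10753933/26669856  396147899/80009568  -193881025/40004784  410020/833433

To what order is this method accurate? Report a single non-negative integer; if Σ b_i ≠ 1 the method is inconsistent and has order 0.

b = (10753933/26669856, 396147899/80009568, -193881025/40004784, 410020/833433)
c = (0, -8/7, -76/65, 1)
Ac = (0, 0, -24/91, -1028/455)
Σ b_i: 10753933/26669856·1 + 396147899/80009568·1 + (-193881025/40004784)·1 + 410020/833433·1 = 1 ✓
b·c: 396147899/80009568·(-8/7) + (-193881025/40004784)·(-76/65) + 410020/833433·1 = 1/2 ✓
b·c²: 396147899/80009568·64/49 + (-193881025/40004784)·5776/4225 + 410020/833433·1 = 1/3 ✓
b·Ac: (-193881025/40004784)·(-24/91) + 410020/833433·(-1028/455) = 1/6 ✓
b·c³: 396147899/80009568·(-512/343) + (-193881025/40004784)·(-438976/274625) + 410020/833433·1 = 321571496/379212015 ≠ 1/4 ⇒ order 3.
b·(c∘Ac): (-193881025/40004784)·1824/5915 + 410020/833433·(-1028/455) = -15203534/5834031 ≠ 1/8
b·Ac²: (-193881025/40004784)·192/637 + 410020/833433·528176/207025 = -77983756/379212015 ≠ 1/12
b·A²c: 410020/833433·24/91 = 252320/1944677 ≠ 1/24

3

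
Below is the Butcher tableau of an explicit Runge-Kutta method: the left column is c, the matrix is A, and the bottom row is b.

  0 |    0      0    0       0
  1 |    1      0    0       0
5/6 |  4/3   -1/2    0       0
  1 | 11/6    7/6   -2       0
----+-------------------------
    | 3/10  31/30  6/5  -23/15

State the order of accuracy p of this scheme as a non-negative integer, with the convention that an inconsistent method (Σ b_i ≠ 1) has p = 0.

3

b = (3/10, 31/30, 6/5, -23/15)
c = (0, 1, 5/6, 1)
Ac = (0, 0, -1/2, -1/2)
Σ b_i: 3/10·1 + 31/30·1 + 6/5·1 + (-23/15)·1 = 1 ✓
b·c: 31/30·1 + 6/5·5/6 + (-23/15)·1 = 1/2 ✓
b·c²: 31/30·1 + 6/5·25/36 + (-23/15)·1 = 1/3 ✓
b·Ac: 6/5·(-1/2) + (-23/15)·(-1/2) = 1/6 ✓
b·c³: 31/30·1 + 6/5·125/216 + (-23/15)·1 = 7/36 ≠ 1/4 ⇒ order 3.
b·(c∘Ac): 6/5·(-5/12) + (-23/15)·(-1/2) = 4/15 ≠ 1/8
b·Ac²: 6/5·(-1/2) + (-23/15)·(-2/9) = -7/27 ≠ 1/12
b·A²c: (-23/15)·1 = -23/15 ≠ 1/24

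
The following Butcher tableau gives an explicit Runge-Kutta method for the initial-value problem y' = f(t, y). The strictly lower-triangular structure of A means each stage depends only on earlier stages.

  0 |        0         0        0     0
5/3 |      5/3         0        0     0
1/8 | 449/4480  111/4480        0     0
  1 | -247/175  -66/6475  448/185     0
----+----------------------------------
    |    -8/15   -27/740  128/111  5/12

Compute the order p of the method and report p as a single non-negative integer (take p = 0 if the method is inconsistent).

4

b = (-8/15, -27/740, 128/111, 5/12)
c = (0, 5/3, 1/8, 1)
Ac = (0, 0, 37/896, 2/7)
Σ b_i: (-8/15)·1 + (-27/740)·1 + 128/111·1 + 5/12·1 = 1 ✓
b·c: (-27/740)·5/3 + 128/111·1/8 + 5/12·1 = 1/2 ✓
b·c²: (-27/740)·25/9 + 128/111·1/64 + 5/12·1 = 1/3 ✓
b·Ac: 128/111·37/896 + 5/12·2/7 = 1/6 ✓
b·c³: (-27/740)·125/27 + 128/111·1/512 + 5/12·1 = 1/4 ✓
b·(c∘Ac): 128/111·37/7168 + 5/12·2/7 = 1/8 ✓
b·Ac²: 128/111·185/2688 + 5/12·1/105 = 1/12 ✓
b·A²c: 5/12·1/10 = 1/24 ✓; 4 stages ⇒ order 4.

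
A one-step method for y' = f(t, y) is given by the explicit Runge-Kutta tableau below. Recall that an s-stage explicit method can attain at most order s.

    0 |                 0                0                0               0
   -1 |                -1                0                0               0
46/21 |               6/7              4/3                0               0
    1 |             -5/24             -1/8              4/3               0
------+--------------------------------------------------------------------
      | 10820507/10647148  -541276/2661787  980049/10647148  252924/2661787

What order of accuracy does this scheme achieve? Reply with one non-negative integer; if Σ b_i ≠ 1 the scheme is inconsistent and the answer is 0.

3

b = (10820507/10647148, -541276/2661787, 980049/10647148, 252924/2661787)
c = (0, -1, 46/21, 1)
Ac = (0, 0, -4/3, 1535/504)
Σ b_i: 10820507/10647148·1 + (-541276/2661787)·1 + 980049/10647148·1 + 252924/2661787·1 = 1 ✓
b·c: (-541276/2661787)·(-1) + 980049/10647148·46/21 + 252924/2661787·1 = 1/2 ✓
b·c²: (-541276/2661787)·1 + 980049/10647148·2116/441 + 252924/2661787·1 = 1/3 ✓
b·Ac: 980049/10647148·(-4/3) + 252924/2661787·1535/504 = 1/6 ✓
b·c³: (-541276/2661787)·(-1) + 980049/10647148·97336/9261 + 252924/2661787·1 = 212269378/167692581 ≠ 1/4 ⇒ order 3.
b·(c∘Ac): 980049/10647148·(-184/63) + 252924/2661787·1535/504 = 328337/15970722 ≠ 1/8
b·Ac²: 980049/10647148·4/3 + 252924/2661787·66389/10584 = 241059337/335385162 ≠ 1/12
b·A²c: 252924/2661787·(-16/9) = -1348928/7985361 ≠ 1/24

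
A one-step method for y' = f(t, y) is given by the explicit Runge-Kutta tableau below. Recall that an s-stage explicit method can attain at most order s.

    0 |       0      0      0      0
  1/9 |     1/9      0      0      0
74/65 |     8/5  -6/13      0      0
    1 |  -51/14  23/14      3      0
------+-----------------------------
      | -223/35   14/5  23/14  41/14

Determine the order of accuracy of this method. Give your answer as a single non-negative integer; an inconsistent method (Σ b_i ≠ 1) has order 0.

b = (-223/35, 14/5, 23/14, 41/14)
c = (0, 1/9, 74/65, 1)
Ac = (0, 0, -2/39, 29467/8190)
Σ b_i: (-223/35)·1 + 14/5·1 + 23/14·1 + 41/14·1 = 1 ✓
b·c: 14/5·1/9 + 23/14·74/65 + 41/14·1 = 41851/8190 ≠ 1/2 ⇒ order 1.

1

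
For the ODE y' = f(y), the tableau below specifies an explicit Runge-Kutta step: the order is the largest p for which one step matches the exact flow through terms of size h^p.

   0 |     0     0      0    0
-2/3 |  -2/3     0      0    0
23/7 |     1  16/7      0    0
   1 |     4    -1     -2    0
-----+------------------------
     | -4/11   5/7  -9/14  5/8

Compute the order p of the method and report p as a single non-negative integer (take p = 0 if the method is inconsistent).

0

b = (-4/11, 5/7, -9/14, 5/8)
c = (0, -2/3, 23/7, 1)
Ac = (0, 0, -32/21, -124/21)
Σ b_i: (-4/11)·1 + 5/7·1 + (-9/14)·1 + 5/8·1 = 205/616 ≠ 1 ⇒ order 0.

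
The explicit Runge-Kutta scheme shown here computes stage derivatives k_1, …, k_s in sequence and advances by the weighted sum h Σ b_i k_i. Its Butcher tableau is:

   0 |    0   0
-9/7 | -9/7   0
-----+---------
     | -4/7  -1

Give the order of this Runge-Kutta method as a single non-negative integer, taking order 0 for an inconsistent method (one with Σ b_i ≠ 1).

0

b = (-4/7, -1)
c = (0, -9/7)
Σ b_i: (-4/7)·1 + (-1)·1 = -11/7 ≠ 1 ⇒ order 0.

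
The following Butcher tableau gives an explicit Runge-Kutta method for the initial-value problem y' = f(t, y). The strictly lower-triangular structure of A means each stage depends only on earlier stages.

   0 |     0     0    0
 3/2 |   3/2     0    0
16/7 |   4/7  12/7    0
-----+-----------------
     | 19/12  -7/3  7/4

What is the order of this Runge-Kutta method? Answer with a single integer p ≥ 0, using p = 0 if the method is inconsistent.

b = (19/12, -7/3, 7/4)
c = (0, 3/2, 16/7)
Ac = (0, 0, 18/7)
Σ b_i: 19/12·1 + (-7/3)·1 + 7/4·1 = 1 ✓
b·c: (-7/3)·3/2 + 7/4·16/7 = 1/2 ✓
b·c²: (-7/3)·9/4 + 7/4·256/49 = 109/28 ≠ 1/3 ⇒ order 2.
b·Ac: 7/4·18/7 = 9/2 ≠ 1/6

2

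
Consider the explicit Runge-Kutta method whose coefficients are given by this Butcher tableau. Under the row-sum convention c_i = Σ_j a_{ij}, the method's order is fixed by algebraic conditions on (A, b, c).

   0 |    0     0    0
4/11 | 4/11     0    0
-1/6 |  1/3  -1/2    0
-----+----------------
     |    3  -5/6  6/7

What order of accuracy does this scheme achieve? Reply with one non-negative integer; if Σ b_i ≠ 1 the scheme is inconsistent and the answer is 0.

0

b = (3, -5/6, 6/7)
c = (0, 4/11, -1/6)
Ac = (0, 0, -2/11)
Σ b_i: 3·1 + (-5/6)·1 + 6/7·1 = 127/42 ≠ 1 ⇒ order 0.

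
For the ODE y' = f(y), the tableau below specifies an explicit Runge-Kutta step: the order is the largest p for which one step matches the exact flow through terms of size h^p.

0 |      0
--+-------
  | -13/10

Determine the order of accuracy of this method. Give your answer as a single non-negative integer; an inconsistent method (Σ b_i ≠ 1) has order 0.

0

b = (-13/10)
c = (0)
Σ b_i: (-13/10)·1 = -13/10 ≠ 1 ⇒ order 0.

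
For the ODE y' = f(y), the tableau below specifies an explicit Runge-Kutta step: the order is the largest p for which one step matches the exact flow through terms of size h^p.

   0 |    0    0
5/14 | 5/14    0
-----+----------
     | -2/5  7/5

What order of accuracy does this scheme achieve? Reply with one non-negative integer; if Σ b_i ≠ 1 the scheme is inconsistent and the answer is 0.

2

b = (-2/5, 7/5)
c = (0, 5/14)
Σ b_i: (-2/5)·1 + 7/5·1 = 1 ✓
b·c: 7/5·5/14 = 1/2 ✓; 2 stages ⇒ order 2.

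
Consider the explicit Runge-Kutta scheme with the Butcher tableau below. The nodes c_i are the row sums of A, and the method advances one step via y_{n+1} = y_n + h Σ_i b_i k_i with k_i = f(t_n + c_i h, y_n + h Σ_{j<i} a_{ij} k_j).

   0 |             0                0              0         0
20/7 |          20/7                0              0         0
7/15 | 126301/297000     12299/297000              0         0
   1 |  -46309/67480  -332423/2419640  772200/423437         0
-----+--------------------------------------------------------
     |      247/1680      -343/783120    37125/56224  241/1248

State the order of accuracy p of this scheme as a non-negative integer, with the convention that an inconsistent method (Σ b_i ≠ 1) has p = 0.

4

b = (247/1680, -343/783120, 37125/56224, 241/1248)
c = (0, 20/7, 7/15, 1)
Ac = (0, 0, 1757/14850, 221/482)
Σ b_i: 247/1680·1 + (-343/783120)·1 + 37125/56224·1 + 241/1248·1 = 1 ✓
b·c: (-343/783120)·20/7 + 37125/56224·7/15 + 241/1248·1 = 1/2 ✓
b·c²: (-343/783120)·400/49 + 37125/56224·49/225 + 241/1248·1 = 1/3 ✓
b·Ac: 37125/56224·1757/14850 + 241/1248·221/482 = 1/6 ✓
b·c³: (-343/783120)·8000/343 + 37125/56224·343/3375 + 241/1248·1 = 1/4 ✓
b·(c∘Ac): 37125/56224·12299/222750 + 241/1248·221/482 = 1/8 ✓
b·Ac²: 37125/56224·502/1485 + 241/1248·(-1222/1687) = 1/12 ✓
b·A²c: 241/1248·52/241 = 1/24 ✓; 4 stages ⇒ order 4.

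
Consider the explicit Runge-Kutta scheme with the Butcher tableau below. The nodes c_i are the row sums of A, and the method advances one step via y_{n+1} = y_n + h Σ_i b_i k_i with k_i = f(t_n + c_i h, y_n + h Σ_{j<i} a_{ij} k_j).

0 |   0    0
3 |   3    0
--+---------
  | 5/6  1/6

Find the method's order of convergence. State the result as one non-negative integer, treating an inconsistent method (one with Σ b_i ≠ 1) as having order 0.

2

b = (5/6, 1/6)
c = (0, 3)
Σ b_i: 5/6·1 + 1/6·1 = 1 ✓
b·c: 1/6·3 = 1/2 ✓; 2 stages ⇒ order 2.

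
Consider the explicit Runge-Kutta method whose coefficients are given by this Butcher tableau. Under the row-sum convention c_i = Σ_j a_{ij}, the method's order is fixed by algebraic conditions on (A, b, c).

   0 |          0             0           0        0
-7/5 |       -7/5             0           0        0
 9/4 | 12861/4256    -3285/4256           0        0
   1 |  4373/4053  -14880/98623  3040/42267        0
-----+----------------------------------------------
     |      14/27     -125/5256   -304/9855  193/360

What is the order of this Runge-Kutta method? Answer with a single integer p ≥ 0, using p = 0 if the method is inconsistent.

b = (14/27, -125/5256, -304/9855, 193/360)
c = (0, -7/5, 9/4, 1)
Ac = (0, 0, 657/608, 72/193)
Σ b_i: 14/27·1 + (-125/5256)·1 + (-304/9855)·1 + 193/360·1 = 1 ✓
b·c: (-125/5256)·(-7/5) + (-304/9855)·9/4 + 193/360·1 = 1/2 ✓
b·c²: (-125/5256)·49/25 + (-304/9855)·81/16 + 193/360·1 = 1/3 ✓
b·Ac: (-304/9855)·657/608 + 193/360·72/193 = 1/6 ✓
b·c³: (-125/5256)·(-343/125) + (-304/9855)·729/64 + 193/360·1 = 1/4 ✓
b·(c∘Ac): (-304/9855)·5913/2432 + 193/360·72/193 = 1/8 ✓
b·Ac²: (-304/9855)·(-4599/3040) + 193/360·66/965 = 1/12 ✓
b·A²c: 193/360·15/193 = 1/24 ✓; 4 stages ⇒ order 4.

4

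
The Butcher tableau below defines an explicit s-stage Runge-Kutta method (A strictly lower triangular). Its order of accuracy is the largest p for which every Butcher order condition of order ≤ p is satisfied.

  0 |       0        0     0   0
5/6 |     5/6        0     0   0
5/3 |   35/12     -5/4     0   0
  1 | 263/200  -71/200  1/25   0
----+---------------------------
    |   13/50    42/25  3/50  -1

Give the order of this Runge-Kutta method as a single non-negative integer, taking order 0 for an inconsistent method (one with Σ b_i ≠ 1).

b = (13/50, 42/25, 3/50, -1)
c = (0, 5/6, 5/3, 1)
Ac = (0, 0, -25/24, -11/48)
Σ b_i: 13/50·1 + 42/25·1 + 3/50·1 + (-1)·1 = 1 ✓
b·c: 42/25·5/6 + 3/50·5/3 + (-1)·1 = 1/2 ✓
b·c²: 42/25·25/36 + 3/50·25/9 + (-1)·1 = 1/3 ✓
b·Ac: 3/50·(-25/24) + (-1)·(-11/48) = 1/6 ✓
b·c³: 42/25·125/216 + 3/50·125/27 + (-1)·1 = 1/4 ✓
b·(c∘Ac): 3/50·(-125/72) + (-1)·(-11/48) = 1/8 ✓
b·Ac²: 3/50·(-125/144) + (-1)·(-13/96) = 1/12 ✓
b·A²c: (-1)·(-1/24) = 1/24 ✓; 4 stages ⇒ order 4.

4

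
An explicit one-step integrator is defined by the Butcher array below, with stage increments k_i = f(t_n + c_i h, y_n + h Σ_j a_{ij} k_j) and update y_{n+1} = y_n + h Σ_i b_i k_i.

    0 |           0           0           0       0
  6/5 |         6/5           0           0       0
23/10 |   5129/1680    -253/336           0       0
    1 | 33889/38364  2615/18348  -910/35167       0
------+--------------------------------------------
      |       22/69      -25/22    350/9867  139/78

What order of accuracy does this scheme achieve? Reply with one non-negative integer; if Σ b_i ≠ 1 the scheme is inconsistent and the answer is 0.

4

b = (22/69, -25/22, 350/9867, 139/78)
c = (0, 6/5, 23/10, 1)
Ac = (0, 0, -253/280, 31/278)
Σ b_i: 22/69·1 + (-25/22)·1 + 350/9867·1 + 139/78·1 = 1 ✓
b·c: (-25/22)·6/5 + 350/9867·23/10 + 139/78·1 = 1/2 ✓
b·c²: (-25/22)·36/25 + 350/9867·529/100 + 139/78·1 = 1/3 ✓
b·Ac: 350/9867·(-253/280) + 139/78·31/278 = 1/6 ✓
b·c³: (-25/22)·216/125 + 350/9867·12167/1000 + 139/78·1 = 1/4 ✓
b·(c∘Ac): 350/9867·(-5819/2800) + 139/78·31/278 = 1/8 ✓
b·Ac²: 350/9867·(-759/700) + 139/78·19/278 = 1/12 ✓
b·A²c: 139/78·13/556 = 1/24 ✓; 4 stages ⇒ order 4.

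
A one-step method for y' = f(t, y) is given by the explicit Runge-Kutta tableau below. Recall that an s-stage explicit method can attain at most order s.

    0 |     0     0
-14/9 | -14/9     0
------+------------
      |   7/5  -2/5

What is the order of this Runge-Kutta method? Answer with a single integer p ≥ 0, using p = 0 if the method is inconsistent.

1

b = (7/5, -2/5)
c = (0, -14/9)
Σ b_i: 7/5·1 + (-2/5)·1 = 1 ✓
b·c: (-2/5)·(-14/9) = 28/45 ≠ 1/2 ⇒ order 1.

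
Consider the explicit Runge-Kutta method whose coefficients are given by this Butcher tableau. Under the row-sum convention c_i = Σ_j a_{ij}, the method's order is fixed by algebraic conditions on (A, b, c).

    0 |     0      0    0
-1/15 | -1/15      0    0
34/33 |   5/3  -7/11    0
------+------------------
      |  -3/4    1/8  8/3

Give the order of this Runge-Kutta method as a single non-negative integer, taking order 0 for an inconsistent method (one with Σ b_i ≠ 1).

b = (-3/4, 1/8, 8/3)
c = (0, -1/15, 34/33)
Ac = (0, 0, 7/165)
Σ b_i: (-3/4)·1 + 1/8·1 + 8/3·1 = 49/24 ≠ 1 ⇒ order 0.

0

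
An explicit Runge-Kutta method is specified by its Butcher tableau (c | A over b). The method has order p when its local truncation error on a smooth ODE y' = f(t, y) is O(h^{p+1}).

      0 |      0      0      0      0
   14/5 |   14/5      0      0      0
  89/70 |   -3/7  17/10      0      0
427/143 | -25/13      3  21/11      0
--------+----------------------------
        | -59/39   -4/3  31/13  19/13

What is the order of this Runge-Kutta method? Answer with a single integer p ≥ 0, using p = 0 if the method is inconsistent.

b = (-59/39, -4/3, 31/13, 19/13)
c = (0, 14/5, 89/70, 427/143)
Ac = (0, 0, 119/25, 1191/110)
Σ b_i: (-59/39)·1 + (-4/3)·1 + 31/13·1 + 19/13·1 = 1 ✓
b·c: (-4/3)·14/5 + 31/13·89/70 + 19/13·427/143 = 285977/78078 ≠ 1/2 ⇒ order 1.

1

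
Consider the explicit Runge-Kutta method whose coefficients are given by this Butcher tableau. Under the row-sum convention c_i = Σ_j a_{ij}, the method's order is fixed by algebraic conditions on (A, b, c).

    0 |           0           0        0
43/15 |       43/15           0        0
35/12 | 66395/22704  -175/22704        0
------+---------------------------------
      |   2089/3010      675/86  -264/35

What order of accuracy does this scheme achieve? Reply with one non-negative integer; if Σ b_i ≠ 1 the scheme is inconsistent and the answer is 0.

b = (2089/3010, 675/86, -264/35)
c = (0, 43/15, 35/12)
Ac = (0, 0, -35/1584)
Σ b_i: 2089/3010·1 + 675/86·1 + (-264/35)·1 = 1 ✓
b·c: 675/86·43/15 + (-264/35)·35/12 = 1/2 ✓
b·c²: 675/86·1849/225 + (-264/35)·1225/144 = 1/3 ✓
b·Ac: (-264/35)·(-35/1584) = 1/6 ✓; 3 stages ⇒ order 3.

3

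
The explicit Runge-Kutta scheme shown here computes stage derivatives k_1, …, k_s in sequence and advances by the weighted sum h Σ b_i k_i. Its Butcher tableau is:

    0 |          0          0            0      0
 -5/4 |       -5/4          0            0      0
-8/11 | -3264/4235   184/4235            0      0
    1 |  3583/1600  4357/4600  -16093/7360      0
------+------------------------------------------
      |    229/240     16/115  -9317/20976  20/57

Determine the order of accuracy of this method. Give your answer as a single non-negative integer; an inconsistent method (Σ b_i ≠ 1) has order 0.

4

b = (229/240, 16/115, -9317/20976, 20/57)
c = (0, -5/4, -8/11, 1)
Ac = (0, 0, -46/847, 13/32)
Σ b_i: 229/240·1 + 16/115·1 + (-9317/20976)·1 + 20/57·1 = 1 ✓
b·c: 16/115·(-5/4) + (-9317/20976)·(-8/11) + 20/57·1 = 1/2 ✓
b·c²: 16/115·25/16 + (-9317/20976)·64/121 + 20/57·1 = 1/3 ✓
b·Ac: (-9317/20976)·(-46/847) + 20/57·13/32 = 1/6 ✓
b·c³: 16/115·(-125/64) + (-9317/20976)·(-512/1331) + 20/57·1 = 1/4 ✓
b·(c∘Ac): (-9317/20976)·368/9317 + 20/57·13/32 = 1/8 ✓
b·Ac²: (-9317/20976)·115/1694 + 20/57·207/640 = 1/12 ✓
b·A²c: 20/57·19/160 = 1/24 ✓; 4 stages ⇒ order 4.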